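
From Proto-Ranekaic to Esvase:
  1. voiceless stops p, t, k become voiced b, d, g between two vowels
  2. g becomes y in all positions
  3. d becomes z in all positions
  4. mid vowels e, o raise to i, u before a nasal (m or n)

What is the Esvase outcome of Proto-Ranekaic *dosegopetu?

Esvase: start from *dosegopetu.
  rule 1 (intervocalic voicing): dosegopetu → dosegobedu
  rule 2 (unconditioned shift): dosegobedu → doseyobedu
  rule 3 (unconditioned shift): doseyobedu → zoseyobezu
  rule 4: no change — zoseyobezu
  ⇒ Esvase zoseyobezu

zoseyobezu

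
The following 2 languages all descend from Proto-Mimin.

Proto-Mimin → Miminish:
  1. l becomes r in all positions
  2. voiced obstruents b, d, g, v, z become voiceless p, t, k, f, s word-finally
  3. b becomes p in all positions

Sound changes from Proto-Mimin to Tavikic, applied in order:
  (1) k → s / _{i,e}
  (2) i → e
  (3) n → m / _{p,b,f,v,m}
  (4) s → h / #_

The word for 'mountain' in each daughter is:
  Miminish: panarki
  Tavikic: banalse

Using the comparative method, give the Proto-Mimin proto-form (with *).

*banalki

Position 5: Miminish has r, Tavikic has l. Tavikic preserves l here (none of its changes turn any other segment into l), so the proto-segment is *l.
Position 1: Miminish has p, Tavikic has b. Tavikic preserves b here (none of its changes turn any other segment into b), so the proto-segment is *b.
Verify the candidate proto-form against each daughter:
Miminish: *banalki
  banalki → banarki   [unconditioned shift]
  banarki (rule 2 does not apply)
  banarki → panarki   [unconditioned shift]
  giving Miminish panarki.
Tavikic: start from *banalki.
  rule 1 (palatalisation): banalki → banalsi
  rule 2 (vowel merger): banalsi → banalse
  rule 3: no change — banalse
  rule 4: no change — banalse
  ⇒ Tavikic banalse
Only *banalki yields all of Miminish panarki, Tavikic banalse.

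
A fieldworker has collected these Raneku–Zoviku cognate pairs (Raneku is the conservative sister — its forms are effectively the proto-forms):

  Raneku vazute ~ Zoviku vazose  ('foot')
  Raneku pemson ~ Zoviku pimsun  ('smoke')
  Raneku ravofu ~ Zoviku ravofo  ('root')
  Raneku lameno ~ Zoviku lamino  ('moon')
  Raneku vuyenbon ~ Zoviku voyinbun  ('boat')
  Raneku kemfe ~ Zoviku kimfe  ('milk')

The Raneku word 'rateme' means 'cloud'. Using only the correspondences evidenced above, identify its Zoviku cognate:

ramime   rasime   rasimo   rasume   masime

vazute ~ vazose — Raneku t corresponds to Zoviku s between vowels (before a front vowel).
pemson ~ pimsun, kemfe ~ kimfe — Raneku e corresponds to Zoviku i after a consonant, before a nasal.
Applying these to Raneku 'rateme':
  rateme → raseme   (t→s between vowels (before a front vowel))
  raseme → rasime   (e→i after a consonant, before a nasal)
So the Zoviku cognate is 'rasime'.

rasime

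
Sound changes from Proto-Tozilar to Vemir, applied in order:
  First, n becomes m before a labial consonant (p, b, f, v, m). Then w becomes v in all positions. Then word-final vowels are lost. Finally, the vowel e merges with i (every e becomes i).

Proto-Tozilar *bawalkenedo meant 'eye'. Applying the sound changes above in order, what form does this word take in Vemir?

Vemir: start from *bawalkenedo.
  rule 1: no change — bawalkenedo
  rule 2 (unconditioned shift): bawalkenedo → bavalkenedo
  rule 3 (apocope): bavalkenedo → bavalkened
  rule 4 (vowel merger): bavalkened → bavalkinid
  ⇒ Vemir bavalkinid

bavalkinid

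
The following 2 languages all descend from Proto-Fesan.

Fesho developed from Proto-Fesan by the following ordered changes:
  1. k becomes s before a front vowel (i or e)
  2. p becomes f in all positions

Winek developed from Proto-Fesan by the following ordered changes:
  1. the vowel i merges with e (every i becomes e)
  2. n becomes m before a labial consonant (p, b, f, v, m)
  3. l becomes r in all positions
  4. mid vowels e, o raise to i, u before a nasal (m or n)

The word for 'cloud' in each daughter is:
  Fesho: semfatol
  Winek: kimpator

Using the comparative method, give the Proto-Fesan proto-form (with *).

Position 4: Fesho has f, Winek has p. Winek preserves p here (none of its changes turn any other segment into p), so the proto-segment is *p.
Position 1: Fesho has s, Winek has k. Winek preserves k here (none of its changes turn any other segment into k), so the proto-segment is *k.
Position 8: Fesho has l, Winek has r. Fesho preserves l here (none of its changes turn any other segment into l), so the proto-segment is *l.
Verify the candidate proto-form against each daughter:
Fesho: *kempatol > sempatol > semfatol  (by palatalisation, unconditioned shift)
Winek: *kempatol
  kempatol (rule 1 does not apply)
  kempatol (rule 2 does not apply)
  kempatol → kempator   [unconditioned shift]
  kempator → kimpator   [pre-nasal raising]
  giving Winek kimpator.
*kempatol is the unique common source.

*kempatol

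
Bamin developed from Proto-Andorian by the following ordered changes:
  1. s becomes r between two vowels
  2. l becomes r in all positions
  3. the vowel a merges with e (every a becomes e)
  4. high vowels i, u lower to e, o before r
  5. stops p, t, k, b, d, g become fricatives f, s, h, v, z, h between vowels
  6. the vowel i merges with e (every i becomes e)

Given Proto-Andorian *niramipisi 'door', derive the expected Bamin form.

neremefere

Bamin: *niramipisi
  niramipisi → niramipiri   [rhotacism]
  niramipiri (rule 2 does not apply)
  niramipiri → niremipiri   [vowel merger]
  niremipiri → neremiperi   [pre-rhotic lowering]
  neremiperi → neremiferi   [intervocalic lenition]
  neremiferi → neremefere   [vowel merger]
  giving Bamin neremefere.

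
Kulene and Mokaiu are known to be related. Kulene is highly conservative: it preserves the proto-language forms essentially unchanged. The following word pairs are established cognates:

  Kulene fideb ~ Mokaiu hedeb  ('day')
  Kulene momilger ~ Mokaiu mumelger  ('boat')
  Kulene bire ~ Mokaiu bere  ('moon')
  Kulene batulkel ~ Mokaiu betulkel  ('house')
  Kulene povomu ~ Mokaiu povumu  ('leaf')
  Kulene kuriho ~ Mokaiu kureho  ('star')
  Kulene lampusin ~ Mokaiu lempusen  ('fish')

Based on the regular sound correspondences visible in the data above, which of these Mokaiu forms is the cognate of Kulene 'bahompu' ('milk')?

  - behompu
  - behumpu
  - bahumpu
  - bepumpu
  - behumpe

batulkel ~ betulkel — Kulene a corresponds to Mokaiu e after a consonant, before a consonant other than r, m, n, p, b, f, v.
momilger ~ mumelger, povomu ~ povumu — Kulene o corresponds to Mokaiu u after a consonant, before a nasal.
Applying these to Kulene 'bahompu':
  bahompu → behompu   (a→e after a consonant, before a consonant other than r, m, n, p, b, f, v)
  behompu → behumpu   (o→u after a consonant, before a nasal)
So the Mokaiu cognate is 'behumpu'.

behumpu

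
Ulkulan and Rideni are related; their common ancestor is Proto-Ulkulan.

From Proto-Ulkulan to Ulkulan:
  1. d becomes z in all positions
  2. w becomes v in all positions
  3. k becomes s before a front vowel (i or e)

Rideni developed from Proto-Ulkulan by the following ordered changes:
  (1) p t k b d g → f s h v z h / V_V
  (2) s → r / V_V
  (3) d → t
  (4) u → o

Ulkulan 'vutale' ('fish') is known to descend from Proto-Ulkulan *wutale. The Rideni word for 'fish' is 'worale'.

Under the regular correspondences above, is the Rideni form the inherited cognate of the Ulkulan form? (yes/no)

yes

Derive the expected Rideni reflex of *wutale:
Rideni: *wutale
  wutale → wusale   [intervocalic lenition]
  wusale → wurale   [rhotacism]
  wurale (rule 3 does not apply)
  wurale → worale   [vowel merger]
  giving Rideni worale.
Rideni 'worale' matches the regular reflex exactly, so the pair is cognate.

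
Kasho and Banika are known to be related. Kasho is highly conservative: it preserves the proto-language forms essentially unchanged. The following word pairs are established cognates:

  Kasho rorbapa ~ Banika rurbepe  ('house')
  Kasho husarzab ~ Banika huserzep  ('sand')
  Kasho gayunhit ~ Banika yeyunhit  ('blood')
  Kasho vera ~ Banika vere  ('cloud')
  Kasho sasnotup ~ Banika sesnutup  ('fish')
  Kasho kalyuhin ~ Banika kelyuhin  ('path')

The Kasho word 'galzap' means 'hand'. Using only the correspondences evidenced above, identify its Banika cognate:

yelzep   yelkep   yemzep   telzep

gayunhit ~ yeyunhit — Kasho g corresponds to Banika y word-initially before a back vowel.
gayunhit ~ yeyunhit, sasnotup ~ sesnutup — Kasho a corresponds to Banika e after a consonant, before a consonant other than r, m, n, p, b, f, v.
rorbapa ~ rurbepe — Kasho a corresponds to Banika e after a consonant, before a labial obstruent.
Applying these to Kasho 'galzap':
  galzap → yalzap   (g→y word-initially before a back vowel)
  yalzap → yelzap   (a→e after a consonant, before a consonant other than r, m, n, p, b, f, v)
  yelzap → yelzep   (a→e after a consonant, before a labial obstruent)
So the Banika cognate is 'yelzep'.

yelzep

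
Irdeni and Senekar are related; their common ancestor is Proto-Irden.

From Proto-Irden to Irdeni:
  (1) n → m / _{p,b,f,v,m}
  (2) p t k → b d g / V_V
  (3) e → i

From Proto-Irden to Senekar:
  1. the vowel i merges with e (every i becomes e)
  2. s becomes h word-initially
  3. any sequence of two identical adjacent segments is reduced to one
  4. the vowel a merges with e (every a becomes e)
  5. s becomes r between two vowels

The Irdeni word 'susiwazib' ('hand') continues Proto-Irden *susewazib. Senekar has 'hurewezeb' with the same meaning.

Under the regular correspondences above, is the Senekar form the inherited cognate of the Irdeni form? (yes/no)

yes

Derive the expected Senekar reflex of *susewazib:
Senekar: *susewazib > susewazeb > husewazeb > husewezeb > hurewezeb  (by vowel merger, debuccalisation, vowel merger, rhotacism)
Senekar 'hurewezeb' matches the regular reflex exactly, so the pair is cognate.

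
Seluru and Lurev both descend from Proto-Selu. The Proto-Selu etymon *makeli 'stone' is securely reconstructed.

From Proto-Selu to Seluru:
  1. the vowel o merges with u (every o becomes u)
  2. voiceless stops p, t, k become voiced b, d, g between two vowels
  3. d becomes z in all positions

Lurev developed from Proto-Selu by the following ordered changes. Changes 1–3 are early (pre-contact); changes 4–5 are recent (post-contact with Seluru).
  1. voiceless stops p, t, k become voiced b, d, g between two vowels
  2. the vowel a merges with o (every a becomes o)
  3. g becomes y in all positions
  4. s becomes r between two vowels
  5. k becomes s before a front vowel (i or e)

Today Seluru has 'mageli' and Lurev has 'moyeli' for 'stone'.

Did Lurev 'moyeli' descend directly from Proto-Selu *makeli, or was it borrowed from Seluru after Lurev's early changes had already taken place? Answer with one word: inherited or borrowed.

If inherited, *makeli would pass through all of Lurev's changes:
Lurev: *makeli > mageli > mogeli > moyeli  (by intervocalic voicing, vowel merger, unconditioned shift)
If borrowed from Seluru 'mageli' after the early changes, it would undergo only the recent ones:
  rule 4 (rhotacism): no change (mageli)
  rule 5 (palatalisation): no change (mageli)
  ⇒ as a loan: mageli
Lurev 'moyeli' matches the inherited outcome exactly, so it is an inherited cognate, not a loan.

inherited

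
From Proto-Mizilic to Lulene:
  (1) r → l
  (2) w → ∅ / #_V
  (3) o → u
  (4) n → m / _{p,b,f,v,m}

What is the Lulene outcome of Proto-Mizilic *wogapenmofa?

ugapemmufa

Lulene: *wogapenmofa > ogapenmofa > ugapenmufa > ugapemmufa  (by glide loss, vowel merger, nasal place assimilation)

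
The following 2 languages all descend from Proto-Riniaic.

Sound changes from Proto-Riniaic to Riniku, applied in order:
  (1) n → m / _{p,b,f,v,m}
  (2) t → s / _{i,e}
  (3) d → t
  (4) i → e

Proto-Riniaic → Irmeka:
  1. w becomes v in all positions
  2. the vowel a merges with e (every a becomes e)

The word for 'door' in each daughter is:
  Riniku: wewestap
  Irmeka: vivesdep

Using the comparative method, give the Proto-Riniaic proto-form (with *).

Position 6: Riniku has t, Irmeka has d. Irmeka preserves d here (none of its changes turn any other segment into d), so the proto-segment is *d.
Position 1: Riniku has w, Irmeka has v. Riniku preserves w here (none of its changes turn any other segment into w), so the proto-segment is *w.
Position 7: Riniku has a, Irmeka has e. Riniku preserves a here (none of its changes turn any other segment into a), so the proto-segment is *a.
Continuing position by position gives *wiwesdap; check it forward:
Riniku: *wiwesdap
  wiwesdap (rule 1 does not apply)
  wiwesdap (rule 2 does not apply)
  wiwesdap → wiwestap   [unconditioned shift]
  wiwestap → wewestap   [vowel merger]
  giving Riniku wewestap.
Irmeka: *wiwesdap
  wiwesdap → vivesdap   [unconditioned shift]
  vivesdap → vivesdep   [vowel merger]
  giving Irmeka vivesdep.
*wiwesdap is the unique common source.

*wiwesdap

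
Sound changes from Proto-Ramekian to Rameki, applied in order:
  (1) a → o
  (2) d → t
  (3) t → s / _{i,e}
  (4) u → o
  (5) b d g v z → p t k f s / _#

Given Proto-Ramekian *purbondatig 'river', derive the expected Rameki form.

Rameki: start from *purbondatig.
  rule 1 (vowel merger): purbondatig → purbondotig
  rule 2 (unconditioned shift): purbondotig → purbontotig
  rule 3 (palatalisation): purbontotig → purbontosig
  rule 4 (vowel merger): purbontosig → porbontosig
  rule 5 (final devoicing): porbontosig → porbontosik
  ⇒ Rameki porbontosik

porbontosik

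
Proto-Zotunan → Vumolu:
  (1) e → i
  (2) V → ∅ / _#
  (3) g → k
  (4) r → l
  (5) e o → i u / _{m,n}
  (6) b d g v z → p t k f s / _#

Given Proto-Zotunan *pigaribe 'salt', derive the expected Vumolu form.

pikalip

Vumolu: *pigaribe > pigaribi > pigarib > pikarib > pikalib > pikalip  (by vowel merger, apocope, unconditioned shift, unconditioned shift, final devoicing)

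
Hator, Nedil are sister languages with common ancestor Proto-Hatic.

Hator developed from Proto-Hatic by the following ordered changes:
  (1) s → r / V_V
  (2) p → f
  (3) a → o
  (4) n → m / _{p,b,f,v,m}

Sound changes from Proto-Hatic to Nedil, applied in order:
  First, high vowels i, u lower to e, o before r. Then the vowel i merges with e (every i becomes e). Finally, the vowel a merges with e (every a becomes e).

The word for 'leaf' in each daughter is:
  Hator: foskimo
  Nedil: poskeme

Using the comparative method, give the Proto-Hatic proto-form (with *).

Position 5: Hator has i, Nedil has e. Hator preserves i here (none of its changes turn any other segment into i), so the proto-segment is *i.
Position 7: Hator has o, Nedil has e. Taking the neighbouring segments as reconstructed: Hator o could go back to *a or *o; Nedil e could go back to *a or *e or *i — the one source consistent with every daughter is *a.
Position 1: Hator has f, Nedil has p. Nedil preserves p here (none of its changes turn any other segment into p), so the proto-segment is *p.
Verify the candidate proto-form against each daughter:
Hator: *poskima > foskima > foskimo  (by unconditioned shift, vowel merger)
Nedil: *poskima
  poskima (rule 1 does not apply)
  poskima → poskema   [vowel merger]
  poskema → poskeme   [vowel merger]
  giving Nedil poskeme.
Only *poskima yields all of Hator foskimo, Nedil poskeme.

*poskima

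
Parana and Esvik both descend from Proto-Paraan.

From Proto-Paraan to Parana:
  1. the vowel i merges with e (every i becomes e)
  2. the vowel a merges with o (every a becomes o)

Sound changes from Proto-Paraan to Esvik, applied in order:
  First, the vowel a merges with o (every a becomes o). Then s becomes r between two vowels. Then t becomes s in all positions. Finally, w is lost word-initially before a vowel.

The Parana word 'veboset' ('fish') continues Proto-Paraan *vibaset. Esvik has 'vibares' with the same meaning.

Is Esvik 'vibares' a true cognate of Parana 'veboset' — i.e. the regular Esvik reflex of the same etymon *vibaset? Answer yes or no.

Derive the expected Esvik reflex of *vibaset:
Esvik: *vibaset
  vibaset → viboset   [vowel merger]
  viboset → viboret   [rhotacism]
  viboret → vibores   [unconditioned shift]
  vibores (rule 4 does not apply)
  giving Esvik vibores.
The regular Esvik reflex would be 'vibores', but the attested form is 'vibares'. The correspondence is irregular, so they are not cognates (the Esvik form has a different source).

no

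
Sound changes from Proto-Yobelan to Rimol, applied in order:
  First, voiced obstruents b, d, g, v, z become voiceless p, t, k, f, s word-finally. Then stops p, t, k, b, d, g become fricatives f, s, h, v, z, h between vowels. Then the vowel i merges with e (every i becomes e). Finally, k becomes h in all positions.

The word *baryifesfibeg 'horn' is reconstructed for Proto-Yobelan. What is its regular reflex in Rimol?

baryefesfeveh

Rimol: *baryifesfibeg
  baryifesfibeg → baryifesfibek   [final devoicing]
  baryifesfibek → baryifesfivek   [intervocalic lenition]
  baryifesfivek → baryefesfevek   [vowel merger]
  baryefesfevek → baryefesfeveh   [unconditioned shift]
  giving Rimol baryefesfeveh.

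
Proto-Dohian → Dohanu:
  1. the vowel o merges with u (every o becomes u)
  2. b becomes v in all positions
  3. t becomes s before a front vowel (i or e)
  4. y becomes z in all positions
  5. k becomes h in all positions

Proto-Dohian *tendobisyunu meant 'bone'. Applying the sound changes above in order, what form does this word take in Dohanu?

senduviszunu

Dohanu: *tendobisyunu > tendubisyunu > tenduvisyunu > senduvisyunu > senduviszunu  (by vowel merger, unconditioned shift, palatalisation, unconditioned shift)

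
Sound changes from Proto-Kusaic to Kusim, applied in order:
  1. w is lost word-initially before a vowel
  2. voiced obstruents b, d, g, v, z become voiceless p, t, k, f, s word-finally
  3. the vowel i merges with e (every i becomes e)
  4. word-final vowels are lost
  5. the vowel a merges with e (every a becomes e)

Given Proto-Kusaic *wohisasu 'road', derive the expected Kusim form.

Kusim: start from *wohisasu.
  rule 1 (glide loss): wohisasu → ohisasu
  rule 2: no change — ohisasu
  rule 3 (vowel merger): ohisasu → ohesasu
  rule 4 (apocope): ohesasu → ohesas
  rule 5 (vowel merger): ohesas → oheses
  ⇒ Kusim oheses

oheses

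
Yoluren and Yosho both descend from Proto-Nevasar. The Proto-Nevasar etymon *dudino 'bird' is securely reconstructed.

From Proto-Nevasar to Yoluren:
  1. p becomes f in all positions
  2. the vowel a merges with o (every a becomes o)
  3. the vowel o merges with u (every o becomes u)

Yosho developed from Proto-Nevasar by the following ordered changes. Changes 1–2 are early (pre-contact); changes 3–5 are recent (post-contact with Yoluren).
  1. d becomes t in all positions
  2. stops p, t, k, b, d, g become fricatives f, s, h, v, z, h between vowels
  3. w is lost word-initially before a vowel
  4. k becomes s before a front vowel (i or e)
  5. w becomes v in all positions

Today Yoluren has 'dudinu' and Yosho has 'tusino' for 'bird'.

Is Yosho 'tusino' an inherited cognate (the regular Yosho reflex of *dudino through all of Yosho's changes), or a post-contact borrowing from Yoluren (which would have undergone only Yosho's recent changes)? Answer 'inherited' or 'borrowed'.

inherited

If inherited, *dudino would pass through all of Yosho's changes:
Yosho: *dudino
  dudino → tutino   [unconditioned shift]
  tutino → tusino   [intervocalic lenition]
  tusino (rule 3 does not apply)
  tusino (rule 4 does not apply)
  tusino (rule 5 does not apply)
  giving Yosho tusino.
If borrowed from Yoluren 'dudinu' after the early changes, it would undergo only the recent ones:
  rule 3 (glide loss): no change (dudinu)
  rule 4 (palatalisation): no change (dudinu)
  rule 5 (unconditioned shift): no change (dudinu)
  ⇒ as a loan: dudinu
Yosho 'tusino' matches the inherited outcome exactly, so it is an inherited cognate, not a loan.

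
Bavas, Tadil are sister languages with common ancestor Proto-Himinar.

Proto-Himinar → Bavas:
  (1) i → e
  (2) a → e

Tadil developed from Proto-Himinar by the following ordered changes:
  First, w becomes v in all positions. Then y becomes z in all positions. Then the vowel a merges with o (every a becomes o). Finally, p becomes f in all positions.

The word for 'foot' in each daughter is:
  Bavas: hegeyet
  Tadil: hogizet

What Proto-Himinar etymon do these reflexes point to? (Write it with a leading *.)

*hagiyet

Position 4: Bavas has e, Tadil has i. Tadil preserves i here (none of its changes turn any other segment into i), so the proto-segment is *i.
Position 5: Bavas has y, Tadil has z. Bavas preserves y here (none of its changes turn any other segment into y), so the proto-segment is *y.
Continuing position by position gives *hagiyet; check it forward:
Bavas: *hagiyet
  hagiyet → hageyet   [vowel merger]
  hageyet → hegeyet   [vowel merger]
  giving Bavas hegeyet.
Tadil: start from *hagiyet.
  rule 1: no change — hagiyet
  rule 2 (unconditioned shift): hagiyet → hagizet
  rule 3 (vowel merger): hagizet → hogizet
  rule 4: no change — hogizet
  ⇒ Tadil hogizet
*hagiyet is the unique common source.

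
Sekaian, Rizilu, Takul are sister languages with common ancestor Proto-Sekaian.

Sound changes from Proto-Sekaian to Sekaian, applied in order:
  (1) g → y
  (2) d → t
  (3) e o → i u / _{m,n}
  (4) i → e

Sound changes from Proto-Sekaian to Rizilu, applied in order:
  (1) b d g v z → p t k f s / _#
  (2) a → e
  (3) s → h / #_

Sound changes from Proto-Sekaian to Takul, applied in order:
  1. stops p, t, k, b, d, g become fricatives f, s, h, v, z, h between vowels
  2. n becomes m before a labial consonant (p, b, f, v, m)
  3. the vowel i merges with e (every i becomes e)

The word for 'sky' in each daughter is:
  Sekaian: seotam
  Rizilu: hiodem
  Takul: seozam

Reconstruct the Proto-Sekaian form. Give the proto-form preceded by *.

*siodam

Position 2: Sekaian has e, Rizilu has i, Takul has e. Rizilu preserves i here (none of its changes turn any other segment into i), so the proto-segment is *i.
Position 5: Sekaian has a, Rizilu has e, Takul has a. Sekaian preserves a here (none of its changes turn any other segment into a), so the proto-segment is *a.
Position 4: Sekaian has t, Rizilu has d, Takul has z. Rizilu preserves d here (none of its changes turn any other segment into d), so the proto-segment is *d.
Verify the candidate proto-form against each daughter:
Sekaian: *siodam
  siodam (rule 1 does not apply)
  siodam → siotam   [unconditioned shift]
  siotam (rule 3 does not apply)
  siotam → seotam   [vowel merger]
  giving Sekaian seotam.
Rizilu: *siodam
  siodam (rule 1 does not apply)
  siodam → siodem   [vowel merger]
  siodem → hiodem   [debuccalisation]
  giving Rizilu hiodem.
Takul: start from *siodam.
  rule 1 (intervocalic lenition): siodam → siozam
  rule 2: no change — siozam
  rule 3 (vowel merger): siozam → seozam
  ⇒ Takul seozam
Only *siodam yields all of Sekaian seotam, Rizilu hiodem, Takul seozam.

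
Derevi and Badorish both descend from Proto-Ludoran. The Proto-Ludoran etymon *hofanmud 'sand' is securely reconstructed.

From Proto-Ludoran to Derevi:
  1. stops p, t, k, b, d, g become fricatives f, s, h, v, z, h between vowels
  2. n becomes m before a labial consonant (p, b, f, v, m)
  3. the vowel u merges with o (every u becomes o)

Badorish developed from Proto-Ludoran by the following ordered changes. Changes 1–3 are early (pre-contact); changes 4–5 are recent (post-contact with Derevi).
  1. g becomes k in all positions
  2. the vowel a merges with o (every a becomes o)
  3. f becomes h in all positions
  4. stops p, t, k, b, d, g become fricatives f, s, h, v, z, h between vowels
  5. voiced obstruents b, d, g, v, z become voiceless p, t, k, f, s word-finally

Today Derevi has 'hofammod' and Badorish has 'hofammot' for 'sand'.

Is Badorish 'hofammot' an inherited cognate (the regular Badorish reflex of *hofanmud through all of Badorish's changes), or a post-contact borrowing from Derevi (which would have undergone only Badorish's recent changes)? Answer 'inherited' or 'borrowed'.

If inherited, *hofanmud would pass through all of Badorish's changes:
Badorish: *hofanmud
  hofanmud (rule 1 does not apply)
  hofanmud → hofonmud   [vowel merger]
  hofonmud → hohonmud   [unconditioned shift]
  hohonmud (rule 4 does not apply)
  hohonmud → hohonmut   [final devoicing]
  giving Badorish hohonmut.
If borrowed from Derevi 'hofammod' after the early changes, it would undergo only the recent ones:
  rule 4 (intervocalic lenition): no change (hofammod)
  rule 5 (final devoicing): hofammod → hofammot
  ⇒ as a loan: hofammot
Badorish 'hofammot' matches the loan outcome 'hofammot', not the inherited 'hohonmut' — it skipped the early Badorish changes, so it was borrowed from Derevi.

borrowed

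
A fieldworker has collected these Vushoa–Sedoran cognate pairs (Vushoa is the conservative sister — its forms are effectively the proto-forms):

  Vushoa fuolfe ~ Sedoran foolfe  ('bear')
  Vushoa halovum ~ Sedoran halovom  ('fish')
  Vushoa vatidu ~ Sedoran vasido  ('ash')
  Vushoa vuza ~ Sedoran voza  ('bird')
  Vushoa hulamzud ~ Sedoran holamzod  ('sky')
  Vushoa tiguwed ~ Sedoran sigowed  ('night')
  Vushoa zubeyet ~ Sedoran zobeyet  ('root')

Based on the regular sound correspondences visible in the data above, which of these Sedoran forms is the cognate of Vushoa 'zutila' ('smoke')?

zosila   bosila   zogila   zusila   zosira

zosila

vuza ~ voza, hulamzud ~ holamzod — Vushoa u corresponds to Sedoran o after a consonant, before a consonant other than r, m, n, p, b, f, v.
vatidu ~ vasido — Vushoa t corresponds to Sedoran s between vowels (before a front vowel).
Applying these to Vushoa 'zutila':
  zutila → zotila   (u→o after a consonant, before a consonant other than r, m, n, p, b, f, v)
  zotila → zosila   (t→s between vowels (before a front vowel))
So the Sedoran cognate is 'zosila'.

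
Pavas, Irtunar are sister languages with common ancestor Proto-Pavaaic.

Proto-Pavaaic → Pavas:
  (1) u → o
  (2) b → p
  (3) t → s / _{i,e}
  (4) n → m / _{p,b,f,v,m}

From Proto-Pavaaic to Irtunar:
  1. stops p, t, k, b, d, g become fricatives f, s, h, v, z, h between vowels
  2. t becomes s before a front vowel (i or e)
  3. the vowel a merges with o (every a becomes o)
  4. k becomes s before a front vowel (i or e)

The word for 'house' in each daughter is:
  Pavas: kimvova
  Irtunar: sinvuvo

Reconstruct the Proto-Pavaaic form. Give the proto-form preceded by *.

Position 1: Pavas has k, Irtunar has s. Pavas preserves k here (none of its changes turn any other segment into k), so the proto-segment is *k.
Position 3: Pavas has m, Irtunar has n. Irtunar preserves n here (none of its changes turn any other segment into n), so the proto-segment is *n.
Continuing position by position gives *kinvuva; check it forward:
Pavas: *kinvuva
  kinvuva → kinvova   [vowel merger]
  kinvova (rule 2 does not apply)
  kinvova (rule 3 does not apply)
  kinvova → kimvova   [nasal place assimilation]
  giving Pavas kimvova.
Irtunar: *kinvuva > kinvuvo > sinvuvo  (by vowel merger, palatalisation)
No other proto-form is consistent with every reflex, so the reconstruction is *kinvuva.

*kinvuva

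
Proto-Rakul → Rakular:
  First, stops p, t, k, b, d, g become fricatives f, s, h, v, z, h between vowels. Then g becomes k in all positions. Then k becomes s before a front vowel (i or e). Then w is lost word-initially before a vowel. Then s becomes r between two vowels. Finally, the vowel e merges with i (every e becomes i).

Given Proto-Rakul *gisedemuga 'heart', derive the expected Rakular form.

sirizimuha

Rakular: start from *gisedemuga.
  rule 1 (intervocalic lenition): gisedemuga → gisezemuha
  rule 2 (unconditioned shift): gisezemuha → kisezemuha
  rule 3 (palatalisation): kisezemuha → sisezemuha
  rule 4: no change — sisezemuha
  rule 5 (rhotacism): sisezemuha → sirezemuha
  rule 6 (vowel merger): sirezemuha → sirizimuha
  ⇒ Rakular sirizimuha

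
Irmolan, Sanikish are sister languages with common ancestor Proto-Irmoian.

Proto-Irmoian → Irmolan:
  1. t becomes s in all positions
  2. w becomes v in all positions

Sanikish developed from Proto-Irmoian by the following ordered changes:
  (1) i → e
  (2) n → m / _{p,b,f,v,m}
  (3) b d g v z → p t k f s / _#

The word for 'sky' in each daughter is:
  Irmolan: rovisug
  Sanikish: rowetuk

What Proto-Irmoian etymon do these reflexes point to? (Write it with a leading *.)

Position 7: Irmolan has g, Sanikish has k. Irmolan preserves g here (none of its changes turn any other segment into g), so the proto-segment is *g.
Position 5: Irmolan has s, Sanikish has t. Taking the neighbouring segments as reconstructed: Irmolan s could go back to *t or *s; Sanikish t can only go back to *t — the one source consistent with every daughter is *t.
Continuing position by position gives *rowitug; check it forward:
Irmolan: start from *rowitug.
  rule 1 (unconditioned shift): rowitug → rowisug
  rule 2 (unconditioned shift): rowisug → rovisug
  ⇒ Irmolan rovisug
Sanikish: *rowitug
  rowitug → rowetug   [vowel merger]
  rowetug (rule 2 does not apply)
  rowetug → rowetuk   [final devoicing]
  giving Sanikish rowetuk.
No other proto-form is consistent with every reflex, so the reconstruction is *rowitug.

*rowitug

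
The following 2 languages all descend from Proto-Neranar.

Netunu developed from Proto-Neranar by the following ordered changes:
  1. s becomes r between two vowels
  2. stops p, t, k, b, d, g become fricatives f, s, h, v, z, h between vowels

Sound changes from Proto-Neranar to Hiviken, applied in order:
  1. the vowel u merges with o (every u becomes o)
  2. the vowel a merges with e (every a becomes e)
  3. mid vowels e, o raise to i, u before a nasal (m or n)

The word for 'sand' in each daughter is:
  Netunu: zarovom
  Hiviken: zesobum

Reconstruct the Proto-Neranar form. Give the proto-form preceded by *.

*zasobom

Position 6: Netunu has o, Hiviken has u. Netunu preserves o here (none of its changes turn any other segment into o), so the proto-segment is *o.
Position 3: Netunu has r, Hiviken has s. Hiviken preserves s here (none of its changes turn any other segment into s), so the proto-segment is *s.
This points to *zasobom. Verify forward in each daughter:
Netunu: *zasobom
  zasobom → zarobom   [rhotacism]
  zarobom → zarovom   [intervocalic lenition]
  giving Netunu zarovom.
Hiviken: start from *zasobom.
  rule 1: no change — zasobom
  rule 2 (vowel merger): zasobom → zesobom
  rule 3 (pre-nasal raising): zesobom → zesobum
  ⇒ Hiviken zesobum
No other proto-form is consistent with every reflex, so the reconstruction is *zasobom.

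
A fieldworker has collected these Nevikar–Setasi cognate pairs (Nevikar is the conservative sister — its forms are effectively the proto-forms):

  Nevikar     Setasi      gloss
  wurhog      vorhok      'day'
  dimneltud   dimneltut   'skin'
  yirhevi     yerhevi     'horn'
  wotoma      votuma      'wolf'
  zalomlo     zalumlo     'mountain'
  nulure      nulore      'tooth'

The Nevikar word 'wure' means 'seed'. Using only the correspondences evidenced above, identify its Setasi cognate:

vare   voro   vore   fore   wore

wurhog ~ vorhok — Nevikar w corresponds to Setasi v word-initially before a back vowel.
wurhog ~ vorhok, nulure ~ nulore — Nevikar u corresponds to Setasi o after a consonant, before r.
Applying these to Nevikar 'wure':
  wure → vure   (w→v word-initially before a back vowel)
  vure → vore   (u→o after a consonant, before r)
So the Setasi cognate is 'vore'.

vore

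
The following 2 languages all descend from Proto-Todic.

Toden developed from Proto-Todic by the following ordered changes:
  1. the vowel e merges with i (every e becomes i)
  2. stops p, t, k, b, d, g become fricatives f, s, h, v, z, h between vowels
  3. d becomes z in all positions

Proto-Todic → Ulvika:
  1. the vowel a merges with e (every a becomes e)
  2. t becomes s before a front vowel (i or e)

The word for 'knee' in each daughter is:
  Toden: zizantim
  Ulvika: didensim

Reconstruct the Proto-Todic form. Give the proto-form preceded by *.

Position 4: Toden has a, Ulvika has e. Toden preserves a here (none of its changes turn any other segment into a), so the proto-segment is *a.
Position 1: Toden has z, Ulvika has d. Ulvika preserves d here (none of its changes turn any other segment into d), so the proto-segment is *d.
Verify the candidate proto-form against each daughter:
Toden: start from *didantim.
  rule 1: no change — didantim
  rule 2 (intervocalic lenition): didantim → dizantim
  rule 3 (unconditioned shift): dizantim → zizantim
  ⇒ Toden zizantim
Ulvika: *didantim
  didantim → didentim   [vowel merger]
  didentim → didensim   [palatalisation]
  giving Ulvika didensim.
Only *didantim yields all of Toden zizantim, Ulvika didensim.

*didantim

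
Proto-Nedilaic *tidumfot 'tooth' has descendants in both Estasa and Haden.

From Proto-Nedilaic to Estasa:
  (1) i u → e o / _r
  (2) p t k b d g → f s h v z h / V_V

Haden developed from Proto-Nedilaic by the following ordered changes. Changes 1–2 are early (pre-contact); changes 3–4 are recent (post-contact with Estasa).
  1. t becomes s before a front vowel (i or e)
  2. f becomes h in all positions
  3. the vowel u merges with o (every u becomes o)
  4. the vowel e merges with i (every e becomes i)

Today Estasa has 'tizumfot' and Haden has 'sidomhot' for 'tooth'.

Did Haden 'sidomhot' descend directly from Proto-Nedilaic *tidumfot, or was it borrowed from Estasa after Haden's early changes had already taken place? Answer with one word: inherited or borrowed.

If inherited, *tidumfot would pass through all of Haden's changes:
Haden: *tidumfot
  tidumfot → sidumfot   [palatalisation]
  sidumfot → sidumhot   [unconditioned shift]
  sidumhot → sidomhot   [vowel merger]
  sidomhot (rule 4 does not apply)
  giving Haden sidomhot.
If borrowed from Estasa 'tizumfot' after the early changes, it would undergo only the recent ones:
  rule 3 (vowel merger): tizumfot → tizomfot
  rule 4 (vowel merger): no change (tizomfot)
  ⇒ as a loan: tizomfot
Haden 'sidomhot' matches the inherited outcome exactly, so it is an inherited cognate, not a loan.

inherited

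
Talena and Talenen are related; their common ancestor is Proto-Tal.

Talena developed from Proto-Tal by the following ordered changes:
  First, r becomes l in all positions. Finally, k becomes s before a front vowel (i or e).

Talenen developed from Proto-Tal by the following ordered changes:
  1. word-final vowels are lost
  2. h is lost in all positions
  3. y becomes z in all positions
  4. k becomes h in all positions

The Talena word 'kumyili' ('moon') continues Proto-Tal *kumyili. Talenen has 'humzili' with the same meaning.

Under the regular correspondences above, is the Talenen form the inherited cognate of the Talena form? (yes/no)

no

Derive the expected Talenen reflex of *kumyili:
Talenen: *kumyili
  kumyili → kumyil   [apocope]
  kumyil (rule 2 does not apply)
  kumyil → kumzil   [unconditioned shift]
  kumzil → humzil   [unconditioned shift]
  giving Talenen humzil.
The regular Talenen reflex would be 'humzil', but the attested form is 'humzili'. The correspondence is irregular, so they are not cognates (the Talenen form has a different source).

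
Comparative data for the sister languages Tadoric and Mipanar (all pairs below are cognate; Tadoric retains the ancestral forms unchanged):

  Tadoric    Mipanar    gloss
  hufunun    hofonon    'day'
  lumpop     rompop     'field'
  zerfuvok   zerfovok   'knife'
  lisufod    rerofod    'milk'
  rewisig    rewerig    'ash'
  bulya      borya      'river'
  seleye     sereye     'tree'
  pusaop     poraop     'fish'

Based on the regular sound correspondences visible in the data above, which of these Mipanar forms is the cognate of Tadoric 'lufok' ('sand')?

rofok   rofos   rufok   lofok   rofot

lumpop ~ rompop — Tadoric l corresponds to Mipanar r word-initially before a back vowel.
hufunun ~ hofonon, lisufod ~ rerofod — Tadoric u corresponds to Mipanar o after a consonant, before a labial obstruent.
Applying these to Tadoric 'lufok':
  lufok → rufok   (l→r word-initially before a back vowel)
  rufok → rofok   (u→o after a consonant, before a labial obstruent)
So the Mipanar cognate is 'rofok'.

rofok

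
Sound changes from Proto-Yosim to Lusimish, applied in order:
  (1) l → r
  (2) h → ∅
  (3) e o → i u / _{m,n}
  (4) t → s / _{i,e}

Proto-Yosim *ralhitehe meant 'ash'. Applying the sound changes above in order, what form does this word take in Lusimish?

Lusimish: *ralhitehe
  ralhitehe → rarhitehe   [unconditioned shift]
  rarhitehe → raritee   [h-loss]
  raritee (rule 3 does not apply)
  raritee → rarisee   [palatalisation]
  giving Lusimish rarisee.

rarisee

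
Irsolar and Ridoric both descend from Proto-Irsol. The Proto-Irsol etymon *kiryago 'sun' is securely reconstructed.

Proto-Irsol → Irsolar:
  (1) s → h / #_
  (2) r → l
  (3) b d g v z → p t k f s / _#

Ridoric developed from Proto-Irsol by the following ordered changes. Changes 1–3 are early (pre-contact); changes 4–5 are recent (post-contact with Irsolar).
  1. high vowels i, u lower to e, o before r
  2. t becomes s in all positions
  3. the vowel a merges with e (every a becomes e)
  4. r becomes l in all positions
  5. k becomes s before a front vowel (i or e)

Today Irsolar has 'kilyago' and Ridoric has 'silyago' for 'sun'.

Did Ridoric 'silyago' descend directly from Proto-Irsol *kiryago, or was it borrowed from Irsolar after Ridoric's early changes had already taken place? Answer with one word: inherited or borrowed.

If inherited, *kiryago would pass through all of Ridoric's changes:
Ridoric: *kiryago > keryago > keryego > kelyego > selyego  (by pre-rhotic lowering, vowel merger, unconditioned shift, palatalisation)
If borrowed from Irsolar 'kilyago' after the early changes, it would undergo only the recent ones:
  rule 4 (unconditioned shift): no change (kilyago)
  rule 5 (palatalisation): kilyago → silyago
  ⇒ as a loan: silyago
Ridoric 'silyago' matches the loan outcome 'silyago', not the inherited 'selyego' — it skipped the early Ridoric changes, so it was borrowed from Irsolar.

borrowed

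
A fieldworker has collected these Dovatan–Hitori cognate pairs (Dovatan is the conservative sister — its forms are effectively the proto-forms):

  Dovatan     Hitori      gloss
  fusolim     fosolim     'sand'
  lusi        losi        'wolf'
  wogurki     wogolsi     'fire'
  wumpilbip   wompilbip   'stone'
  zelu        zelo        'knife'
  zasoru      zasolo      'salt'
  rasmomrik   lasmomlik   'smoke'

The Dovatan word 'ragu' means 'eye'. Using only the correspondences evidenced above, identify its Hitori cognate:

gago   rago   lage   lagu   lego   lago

lago

rasmomrik ~ lasmomlik — Dovatan r corresponds to Hitori l word-initially before a back vowel.
zelu ~ zelo, zasoru ~ zasolo — Dovatan u corresponds to Hitori o word-finally.
Applying these to Dovatan 'ragu':
  ragu → lagu   (r→l word-initially before a back vowel)
  lagu → lago   (u→o word-finally)
So the Hitori cognate is 'lago'.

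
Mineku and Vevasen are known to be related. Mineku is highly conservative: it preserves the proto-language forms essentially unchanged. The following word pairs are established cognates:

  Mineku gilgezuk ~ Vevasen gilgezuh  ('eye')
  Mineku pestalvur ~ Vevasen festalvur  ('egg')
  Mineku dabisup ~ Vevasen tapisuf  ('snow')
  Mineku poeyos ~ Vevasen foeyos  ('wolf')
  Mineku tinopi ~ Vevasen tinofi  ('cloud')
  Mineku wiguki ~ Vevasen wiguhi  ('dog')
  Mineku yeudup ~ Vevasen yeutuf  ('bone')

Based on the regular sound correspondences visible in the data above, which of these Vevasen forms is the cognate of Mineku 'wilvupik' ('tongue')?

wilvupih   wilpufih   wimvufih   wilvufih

tinopi ~ tinofi — Mineku p corresponds to Vevasen f between vowels (before a front vowel).
gilgezuk ~ gilgezuh — Mineku k corresponds to Vevasen h word-finally.
Applying these to Mineku 'wilvupik':
  wilvupik → wilvufik   (p→f between vowels (before a front vowel))
  wilvufik → wilvufih   (k→h word-finally)
So the Vevasen cognate is 'wilvufih'.

wilvufih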